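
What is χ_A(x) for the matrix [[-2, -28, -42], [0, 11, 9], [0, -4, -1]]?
xI - A = [[x + 2, 28, 42], [0, x - 11, -9], [0, 4, x + 1]].

Expanding det(xI - A) along the first row:
det(xI - A) = + (x + 2)·det([[x - 11, -9], [4, x + 1]]) - (28)·det([[0, -9], [0, x + 1]]) + (42)·det([[0, x - 11], [0, 4]]).

Evaluating gives χ_A(x) = x^3 - 8x^2 + 5x + 50 = (x - 5)^2(x + 2).

χ_A(x) = (x - 5)^2(x + 2)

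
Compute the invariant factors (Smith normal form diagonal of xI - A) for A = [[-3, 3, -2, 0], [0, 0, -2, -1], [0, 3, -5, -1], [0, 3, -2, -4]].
The Jordan structure of A has elementary divisors (x + 3)^3, (x + 3). Arranging the block sizes at each eigenvalue in decreasing order and taking row products gives the invariant factors.

Invariant factors (smallest first, each dividing the next): x + 3, (x + 3)^3.

Check: the last factor (x + 3)^3 is the minimal polynomial, and the product (x + 3)^4 is the characteristic polynomial.

x + 3, (x + 3)^3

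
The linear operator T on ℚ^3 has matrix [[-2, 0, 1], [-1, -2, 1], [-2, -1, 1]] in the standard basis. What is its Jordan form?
J = [[-1, 1, 0], [0, -1, 1], [0, 0, -1]]

The characteristic polynomial is det(xI - A) = (x + 1)^3, so the eigenvalues are -1 (algebraic multiplicity 3).

For λ = -1: rank(A + I) = 2, rank((A + I)^2) = 1, rank((A + I)^3) = 0. The eigenspace has dimension 3 - 2 = 1, so there is 1 Jordan block; the rank sequence gives block sizes [3].

Assembling the blocks gives the Jordan form J above.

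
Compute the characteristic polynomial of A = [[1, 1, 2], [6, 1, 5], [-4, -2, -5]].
xI - A = [[x - 1, -1, -2], [-6, x - 1, -5], [4, 2, x + 5]].

Expanding det(xI - A) along the first row:
det(xI - A) = + (x - 1)·det([[x - 1, -5], [2, x + 5]]) - (-1)·det([[-6, -5], [4, x + 5]]) + (-2)·det([[-6, x - 1], [4, 2]]).

Evaluating gives χ_A(x) = x^3 + 3x^2 + 3x + 1 = (x + 1)^3.

χ_A(x) = (x + 1)^3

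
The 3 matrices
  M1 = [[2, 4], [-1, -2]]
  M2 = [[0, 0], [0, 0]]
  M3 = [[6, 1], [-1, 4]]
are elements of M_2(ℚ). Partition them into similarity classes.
Characteristic polynomials: χ_{M1} = x^2, χ_{M2} = x^2, χ_{M3} = (x - 5)^2.

{M1}: invariant factors x^2.

{M2}: invariant factors x, x.

{M3}: invariant factors (x - 5)^2.

Matrices are similar if and only if their invariant-factor lists agree; the partition into similarity classes is {M1}, {M2}, {M3}.

3 classes: {M1}, {M2}, {M3}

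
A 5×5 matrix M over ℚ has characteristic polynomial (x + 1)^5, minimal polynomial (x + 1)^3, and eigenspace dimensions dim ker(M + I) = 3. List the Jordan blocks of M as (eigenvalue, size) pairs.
λ = -1: algebraic multiplicity 5 (exponent in χ_M), largest block size 3 (exponent in m_M), 3 blocks (geometric multiplicity). These force block sizes [3, 1, 1].

Jordan blocks: (-1, 3), (-1, 1), (-1, 1)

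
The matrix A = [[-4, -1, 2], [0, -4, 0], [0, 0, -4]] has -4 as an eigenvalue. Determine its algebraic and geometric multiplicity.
algebraic multiplicity 3, geometric multiplicity 2

The characteristic polynomial is (x + 4)^3, so the factor x + 4 appears with exponent 3: the algebraic multiplicity is 3.

rank(A + 4I) = 1, so the eigenspace has dimension 3 - 1 = 2: the geometric multiplicity is 2.

Since 2 < 3, A is not diagonalizable.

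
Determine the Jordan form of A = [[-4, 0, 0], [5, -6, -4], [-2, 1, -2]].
The characteristic polynomial is det(xI - A) = (x + 4)^3, so the eigenvalues are -4 (algebraic multiplicity 3).

For λ = -4: rank(A + 4I) = 2, rank((A + 4I)^2) = 1, rank((A + 4I)^3) = 0. The eigenspace has dimension 3 - 2 = 1, so there is 1 Jordan block; the rank sequence gives block sizes [3].

Assembling the blocks gives the Jordan form J above.

J = [[-4, 1, 0], [0, -4, 1], [0, 0, -4]]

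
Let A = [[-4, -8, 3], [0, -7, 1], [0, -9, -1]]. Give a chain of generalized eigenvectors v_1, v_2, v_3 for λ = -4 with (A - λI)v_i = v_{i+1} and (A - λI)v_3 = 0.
v_1 = [[1, 0, 1]]^T, v_2 = [[3, 1, 3]]^T, v_3 = [[1, 0, 0]]^T

We seek v_1 ∈ ker((A + 4I)^3) \ ker((A + 4I)^2), then set v_{i+1} = (A + 4I) v_i.

One such chain is v_1 = [[1, 0, 1]]^T, v_2 = [[3, 1, 3]]^T, v_3 = [[1, 0, 0]]^T. Check: (A + 4I) v_3 = [[0, 0, 0]]^T = 0.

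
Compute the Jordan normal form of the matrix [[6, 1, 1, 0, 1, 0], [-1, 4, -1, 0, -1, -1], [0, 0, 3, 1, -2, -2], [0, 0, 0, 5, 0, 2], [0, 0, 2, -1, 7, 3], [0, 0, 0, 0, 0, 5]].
J = [[5, 1, 0, 0, 0, 0], [0, 5, 0, 0, 0, 0], [0, 0, 5, 1, 0, 0], [0, 0, 0, 5, 0, 0], [0, 0, 0, 0, 5, 1], [0, 0, 0, 0, 0, 5]]

The characteristic polynomial is det(xI - A) = (x - 5)^6, so the eigenvalues are 5 (algebraic multiplicity 6).

For λ = 5: rank(A - 5I) = 3, rank((A - 5I)^2) = 0. The eigenspace has dimension 6 - 3 = 3, so there are 3 Jordan blocks; the rank sequence gives block sizes [2, 2, 2].

Assembling the blocks gives the Jordan form J above.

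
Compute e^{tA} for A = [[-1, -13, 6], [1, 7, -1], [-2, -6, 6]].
e^{tA} = [[(1 - 5*t)*e^{4*t}, t*(-5*t - 13)*e^{4*t}, t*(12 - 5*t)*e^{4*t}/2], [t*e^{4*t}, (t^2 + 3*t + 1)*e^{4*t}, t*(t - 2)*e^{4*t}/2], [-2*t*e^{4*t}, 2*t*(-t - 3)*e^{4*t}, (-t^2 + 2*t + 1)*e^{4*t}]]

A has Jordan form J = [[4, 1, 0], [0, 4, 1], [0, 0, 4]] with A = PJP^{-1}, so e^{tA} = P e^{tJ} P^{-1}.

For a Jordan block J_k(λ), e^{tJ_k(λ)} = e^{λt} · (I + tN + t^2 N^2/2! + ... + t^{k-1} N^{k-1}/(k-1)!) where N is the nilpotent superdiagonal part.

Assembling the blocks and conjugating back gives the entries of e^{tA} as shown above.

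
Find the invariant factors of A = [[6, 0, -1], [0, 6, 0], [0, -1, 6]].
(x - 6)^3

The Jordan structure of A has elementary divisors (x - 6)^3. Arranging the block sizes at each eigenvalue in decreasing order and taking row products gives the invariant factors.

Invariant factors (smallest first, each dividing the next): (x - 6)^3.

Check: the last factor (x - 6)^3 is the minimal polynomial, and the product (x - 6)^3 is the characteristic polynomial.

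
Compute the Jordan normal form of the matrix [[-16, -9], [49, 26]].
J = [[5, 1], [0, 5]]

The characteristic polynomial is det(xI - A) = (x - 5)^2, so the eigenvalues are 5 (algebraic multiplicity 2).

For λ = 5: rank(A - 5I) = 1, rank((A - 5I)^2) = 0. The eigenspace has dimension 2 - 1 = 1, so there is 1 Jordan block; the rank sequence gives block sizes [2].

Assembling the blocks gives the Jordan form J above.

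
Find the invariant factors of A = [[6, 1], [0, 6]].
The Jordan structure of A has elementary divisors (x - 6)^2. Arranging the block sizes at each eigenvalue in decreasing order and taking row products gives the invariant factors.

Invariant factors (smallest first, each dividing the next): (x - 6)^2.

Check: the last factor (x - 6)^2 is the minimal polynomial, and the product (x - 6)^2 is the characteristic polynomial.

(x - 6)^2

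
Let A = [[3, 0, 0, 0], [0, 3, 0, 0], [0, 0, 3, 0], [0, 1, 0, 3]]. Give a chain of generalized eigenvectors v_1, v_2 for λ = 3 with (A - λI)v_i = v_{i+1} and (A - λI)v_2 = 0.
v_1 = [[0, 1, 1, 0]]^T, v_2 = [[0, 0, 0, 1]]^T

We seek v_1 ∈ ker((A - 3I)^2) \ ker(A - 3I), then set v_{i+1} = (A - 3I) v_i.

One such chain is v_1 = [[0, 1, 1, 0]]^T, v_2 = [[0, 0, 0, 1]]^T. Check: (A - 3I) v_2 = [[0, 0, 0, 0]]^T = 0.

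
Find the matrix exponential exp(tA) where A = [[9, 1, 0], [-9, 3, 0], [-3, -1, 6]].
A has Jordan form J = [[6, 1, 0], [0, 6, 0], [0, 0, 6]] with A = PJP^{-1}, so e^{tA} = P e^{tJ} P^{-1}.

For a Jordan block J_k(λ), e^{tJ_k(λ)} = e^{λt} · (I + tN + t^2 N^2/2! + ... + t^{k-1} N^{k-1}/(k-1)!) where N is the nilpotent superdiagonal part.

Assembling the blocks and conjugating back gives the entries of e^{tA} as shown above.

e^{tA} = [[(3*t + 1)*e^{6*t}, t*e^{6*t}, 0], [-9*t*e^{6*t}, (1 - 3*t)*e^{6*t}, 0], [-3*t*e^{6*t}, -t*e^{6*t}, e^{6*t}]]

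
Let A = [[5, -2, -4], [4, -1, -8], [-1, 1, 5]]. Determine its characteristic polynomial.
xI - A = [[x - 5, 2, 4], [-4, x + 1, 8], [1, -1, x - 5]].

Expanding det(xI - A) along the first row:
det(xI - A) = + (x - 5)·det([[x + 1, 8], [-1, x - 5]]) - (2)·det([[-4, 8], [1, x - 5]]) + (4)·det([[-4, x + 1], [1, -1]]).

Evaluating gives χ_A(x) = x^3 - 9x^2 + 27x - 27 = (x - 3)^3.

χ_A(x) = (x - 3)^3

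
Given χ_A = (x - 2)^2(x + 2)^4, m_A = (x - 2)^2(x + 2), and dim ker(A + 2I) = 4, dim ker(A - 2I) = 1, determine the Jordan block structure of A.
λ = -2: algebraic multiplicity 4 (exponent in χ_A), largest block size 1 (exponent in m_A), 4 blocks (geometric multiplicity). These force block sizes [1, 1, 1, 1].
λ = 2: algebraic multiplicity 2 (exponent in χ_A), largest block size 2 (exponent in m_A), 1 block (geometric multiplicity). This forces block sizes [2].

Jordan blocks: (-2, 1), (-2, 1), (-2, 1), (-2, 1), (2, 2)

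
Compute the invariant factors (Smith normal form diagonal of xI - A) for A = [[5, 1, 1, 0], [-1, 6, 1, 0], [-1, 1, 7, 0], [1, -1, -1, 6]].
The Jordan structure of A has elementary divisors (x - 6)^3, (x - 6). Arranging the block sizes at each eigenvalue in decreasing order and taking row products gives the invariant factors.

Invariant factors (smallest first, each dividing the next): x - 6, (x - 6)^3.

Check: the last factor (x - 6)^3 is the minimal polynomial, and the product (x - 6)^4 is the characteristic polynomial.

x - 6, (x - 6)^3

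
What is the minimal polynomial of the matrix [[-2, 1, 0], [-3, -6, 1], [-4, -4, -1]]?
m_A(x) = (x + 3)^3

The characteristic polynomial factors as (x + 3)^3. The minimal polynomial is ∏(x - λ)^{k_λ} where k_λ is the size of the largest Jordan block at λ.

For λ = -3: rank(A + 3I) = 2, and the largest Jordan block has size 3 (the smallest k with rank((A + 3I)^k) = rank((A + 3I)^(k+1))).

So m_A(x) = (x + 3)^3.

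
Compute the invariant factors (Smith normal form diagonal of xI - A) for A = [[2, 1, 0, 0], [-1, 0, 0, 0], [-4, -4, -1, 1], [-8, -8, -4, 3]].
The Jordan structure of A has elementary divisors (x - 1)^2, (x - 1)^2. Arranging the block sizes at each eigenvalue in decreasing order and taking row products gives the invariant factors.

Invariant factors (smallest first, each dividing the next): (x - 1)^2, (x - 1)^2.

Check: the last factor (x - 1)^2 is the minimal polynomial, and the product (x - 1)^4 is the characteristic polynomial.

(x - 1)^2, (x - 1)^2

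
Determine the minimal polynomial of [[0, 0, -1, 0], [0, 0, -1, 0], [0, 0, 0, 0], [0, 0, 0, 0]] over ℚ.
m_A(x) = x^2

The characteristic polynomial factors as x^4. The minimal polynomial is ∏(x - λ)^{k_λ} where k_λ is the size of the largest Jordan block at λ.

For λ = 0: rank(A) = 1, and the largest Jordan block has size 2 (the smallest k with rank(A^k) = rank(A^(k+1))).

So m_A(x) = x^2.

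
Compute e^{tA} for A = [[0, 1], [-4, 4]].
A has Jordan form J = [[2, 1], [0, 2]] with A = PJP^{-1}, so e^{tA} = P e^{tJ} P^{-1}.

For a Jordan block J_k(λ), e^{tJ_k(λ)} = e^{λt} · (I + tN + t^2 N^2/2! + ... + t^{k-1} N^{k-1}/(k-1)!) where N is the nilpotent superdiagonal part.

Assembling the blocks and conjugating back gives the entries of e^{tA} as shown above.

e^{tA} = [[(1 - 2*t)*e^{2*t}, t*e^{2*t}], [-4*t*e^{2*t}, (2*t + 1)*e^{2*t}]]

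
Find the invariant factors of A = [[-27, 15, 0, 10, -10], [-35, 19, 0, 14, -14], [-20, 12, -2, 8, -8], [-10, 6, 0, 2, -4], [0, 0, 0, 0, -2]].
x + 2, x + 2, x + 2, (x + 2)^2

The Jordan structure of A has elementary divisors (x + 2)^2, (x + 2), (x + 2), (x + 2). Arranging the block sizes at each eigenvalue in decreasing order and taking row products gives the invariant factors.

Invariant factors (smallest first, each dividing the next): x + 2, x + 2, x + 2, (x + 2)^2.

Check: the last factor (x + 2)^2 is the minimal polynomial, and the product (x + 2)^5 is the characteristic polynomial.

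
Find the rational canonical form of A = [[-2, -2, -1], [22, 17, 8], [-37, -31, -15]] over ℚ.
R = [[0, 0, -1], [1, 0, 4], [0, 1, 0]]

The invariant factors of A (the non-unit diagonal entries of the Smith normal form of xI - A over ℚ[x]) are x^3 - 4x + 1, each dividing the next. The characteristic polynomial is their product, x^3 - 4x + 1.

The rational canonical form is the block-diagonal matrix of companion matrices C(f_i):
R = [[0, 0, -1], [1, 0, 4], [0, 1, 0]].

Note the characteristic polynomial does not split into linear factors over ℚ, so A has no Jordan form over ℚ; the rational canonical form exists over any field.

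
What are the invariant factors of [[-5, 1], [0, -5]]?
The Jordan structure of A has elementary divisors (x + 5)^2. Arranging the block sizes at each eigenvalue in decreasing order and taking row products gives the invariant factors.

Invariant factors (smallest first, each dividing the next): (x + 5)^2.

Check: the last factor (x + 5)^2 is the minimal polynomial, and the product (x + 5)^2 is the characteristic polynomial.

(x + 5)^2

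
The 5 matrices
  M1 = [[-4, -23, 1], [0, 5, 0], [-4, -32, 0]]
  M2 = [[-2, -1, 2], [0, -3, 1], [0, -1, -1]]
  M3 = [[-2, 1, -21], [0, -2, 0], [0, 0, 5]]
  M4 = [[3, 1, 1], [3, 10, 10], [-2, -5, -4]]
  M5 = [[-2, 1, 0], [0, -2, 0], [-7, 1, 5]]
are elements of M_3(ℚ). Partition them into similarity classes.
3 classes: {M1, M3, M5}, {M2}, {M4}

Characteristic polynomials: χ_{M1} = (x - 5)(x + 2)^2, χ_{M2} = (x + 2)^3, χ_{M3} = (x - 5)(x + 2)^2, χ_{M4} = (x - 3)^3, χ_{M5} = (x - 5)(x + 2)^2.

{M1, M3, M5}: invariant factors (x - 5)(x + 2)^2.

{M2}: invariant factors (x + 2)^3.

{M4}: invariant factors (x - 3)^3.

Matrices are similar if and only if their invariant-factor lists agree; the partition into similarity classes is {M1, M3, M5}, {M2}, {M4}.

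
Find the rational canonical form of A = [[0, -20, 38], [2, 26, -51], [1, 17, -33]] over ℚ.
The invariant factors of A (the non-unit diagonal entries of the Smith normal form of xI - A over ℚ[x]) are (x + 4)(x^2 + 3x - 1), each dividing the next. The characteristic polynomial is their product, (x + 4)(x^2 + 3x - 1).

The rational canonical form is the block-diagonal matrix of companion matrices C(f_i):
R = [[0, 0, 4], [1, 0, -11], [0, 1, -7]].

Note the characteristic polynomial does not split into linear factors over ℚ, so A has no Jordan form over ℚ; the rational canonical form exists over any field.

R = [[0, 0, 4], [1, 0, -11], [0, 1, -7]]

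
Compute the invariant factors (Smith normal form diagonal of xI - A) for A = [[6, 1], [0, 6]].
(x - 6)^2

The Jordan structure of A has elementary divisors (x - 6)^2. Arranging the block sizes at each eigenvalue in decreasing order and taking row products gives the invariant factors.

Invariant factors (smallest first, each dividing the next): (x - 6)^2.

Check: the last factor (x - 6)^2 is the minimal polynomial, and the product (x - 6)^2 is the characteristic polynomial.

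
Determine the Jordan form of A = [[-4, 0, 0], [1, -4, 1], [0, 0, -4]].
J = [[-4, 1, 0], [0, -4, 0], [0, 0, -4]]

The characteristic polynomial is det(xI - A) = (x + 4)^3, so the eigenvalues are -4 (algebraic multiplicity 3).

For λ = -4: rank(A + 4I) = 1, rank((A + 4I)^2) = 0. The eigenspace has dimension 3 - 1 = 2, so there are 2 Jordan blocks; the rank sequence gives block sizes [2, 1].

Assembling the blocks gives the Jordan form J above.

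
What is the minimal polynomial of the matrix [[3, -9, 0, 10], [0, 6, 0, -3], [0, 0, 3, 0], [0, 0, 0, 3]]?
m_A(x) = (x - 6)(x - 3)^2

The characteristic polynomial factors as (x - 6)(x - 3)^3. The minimal polynomial is ∏(x - λ)^{k_λ} where k_λ is the size of the largest Jordan block at λ.

For λ = 3: rank(A - 3I) = 2, and the largest Jordan block has size 2 (the smallest k with rank((A - 3I)^k) = rank((A - 3I)^(k+1))).
For λ = 6: rank(A - 6I) = 3, and the largest Jordan block has size 1 (the smallest k with rank((A - 6I)^k) = rank((A - 6I)^(k+1))).

So m_A(x) = (x - 6)(x - 3)^2.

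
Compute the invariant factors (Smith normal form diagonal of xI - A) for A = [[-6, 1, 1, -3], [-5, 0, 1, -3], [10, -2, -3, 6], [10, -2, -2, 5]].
The Jordan structure of A has elementary divisors (x + 1)^2, (x + 1), (x + 1). Arranging the block sizes at each eigenvalue in decreasing order and taking row products gives the invariant factors.

Invariant factors (smallest first, each dividing the next): x + 1, x + 1, (x + 1)^2.

Check: the last factor (x + 1)^2 is the minimal polynomial, and the product (x + 1)^4 is the characteristic polynomial.

x + 1, x + 1, (x + 1)^2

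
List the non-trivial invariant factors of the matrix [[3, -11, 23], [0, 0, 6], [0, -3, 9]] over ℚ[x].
(x - 6)(x - 3)^2

The Jordan structure of A has elementary divisors (x - 3)^2, (x - 6). Arranging the block sizes at each eigenvalue in decreasing order and taking row products gives the invariant factors.

Invariant factors (smallest first, each dividing the next): (x - 6)(x - 3)^2.

Check: the last factor (x - 6)(x - 3)^2 is the minimal polynomial, and the product (x - 6)(x - 3)^2 is the characteristic polynomial.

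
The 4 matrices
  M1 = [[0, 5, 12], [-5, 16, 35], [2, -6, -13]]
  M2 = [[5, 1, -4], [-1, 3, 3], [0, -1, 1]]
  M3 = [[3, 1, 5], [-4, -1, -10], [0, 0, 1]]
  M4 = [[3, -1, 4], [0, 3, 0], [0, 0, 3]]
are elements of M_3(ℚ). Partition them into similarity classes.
4 classes: {M1}, {M2}, {M3}, {M4}

Characteristic polynomials: χ_{M1} = (x - 1)^3, χ_{M2} = (x - 3)^3, χ_{M3} = (x - 1)^3, χ_{M4} = (x - 3)^3.

{M1}: invariant factors (x - 1)^3.

{M2}: invariant factors (x - 3)^3.

{M3}: invariant factors x - 1, (x - 1)^2.

{M4}: invariant factors x - 3, (x - 3)^2.

Matrices are similar if and only if their invariant-factor lists agree; the partition into similarity classes is {M1}, {M2}, {M3}, {M4}.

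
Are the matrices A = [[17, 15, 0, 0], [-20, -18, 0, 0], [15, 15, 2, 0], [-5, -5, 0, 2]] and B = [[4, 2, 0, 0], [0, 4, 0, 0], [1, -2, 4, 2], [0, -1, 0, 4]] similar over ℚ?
trace(A) = 3 but trace(B) = 16. The trace is a similarity invariant, so A and B are not similar.

No.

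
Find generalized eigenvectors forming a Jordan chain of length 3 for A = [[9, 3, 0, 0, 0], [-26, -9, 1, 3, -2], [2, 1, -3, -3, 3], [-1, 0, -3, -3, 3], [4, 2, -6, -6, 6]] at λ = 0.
v_1 = [[1, -3, 0, 0, 0]]^T, v_2 = [[0, 1, -1, -1, -2]]^T, v_3 = [[3, -9, 1, 0, 2]]^T

We seek v_1 ∈ ker(A^3) \ ker(A^2), then set v_{i+1} = A v_i.

One such chain is v_1 = [[1, -3, 0, 0, 0]]^T, v_2 = [[0, 1, -1, -1, -2]]^T, v_3 = [[3, -9, 1, 0, 2]]^T. Check: A v_3 = [[0, 0, 0, 0, 0]]^T = 0.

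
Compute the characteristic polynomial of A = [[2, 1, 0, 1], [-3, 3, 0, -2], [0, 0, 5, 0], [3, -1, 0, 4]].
xI - A = [[x - 2, -1, 0, -1], [3, x - 3, 0, 2], [0, 0, x - 5, 0], [-3, 1, 0, x - 4]].

Expanding det(xI - A) along the first row:
det(xI - A) = + (x - 2)·det([[x - 3, 0, 2], [0, x - 5, 0], [1, 0, x - 4]]) - (-1)·det([[3, 0, 2], [0, x - 5, 0], [-3, 0, x - 4]]) + (0)·det([[3, x - 3, 2], [0, 0, 0], [-3, 1, x - 4]]) - (-1)·det([[3, x - 3, 0], [0, 0, x - 5], [-3, 1, 0]]).

Evaluating gives χ_A(x) = x^4 - 14x^3 + 69x^2 - 140x + 100 = (x - 5)^2(x - 2)^2.

χ_A(x) = (x - 5)^2(x - 2)^2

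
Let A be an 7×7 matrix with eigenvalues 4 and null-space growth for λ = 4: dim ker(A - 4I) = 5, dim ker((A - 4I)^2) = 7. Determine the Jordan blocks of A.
Jordan blocks: (4, 2), (4, 2), (4, 1), (4, 1), (4, 1)

λ = 4: successive nullity increments [5, 2] count blocks of size ≥ k; block sizes are [2, 2, 1, 1, 1].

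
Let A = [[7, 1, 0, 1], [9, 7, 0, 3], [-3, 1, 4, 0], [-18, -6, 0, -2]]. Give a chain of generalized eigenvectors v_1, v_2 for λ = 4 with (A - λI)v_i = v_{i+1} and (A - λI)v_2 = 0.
We seek v_1 ∈ ker((A - 4I)^2) \ ker(A - 4I), then set v_{i+1} = (A - 4I) v_i.

One such chain is v_1 = [[0, 0, 0, 1]]^T, v_2 = [[1, 3, 0, -6]]^T. Check: (A - 4I) v_2 = [[0, 0, 0, 0]]^T = 0.

v_1 = [[0, 0, 0, 1]]^T, v_2 = [[1, 3, 0, -6]]^T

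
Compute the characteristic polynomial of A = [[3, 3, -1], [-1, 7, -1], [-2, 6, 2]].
χ_A(x) = (x - 4)^3

xI - A = [[x - 3, -3, 1], [1, x - 7, 1], [2, -6, x - 2]].

Expanding det(xI - A) along the first row:
det(xI - A) = + (x - 3)·det([[x - 7, 1], [-6, x - 2]]) - (-3)·det([[1, 1], [2, x - 2]]) + (1)·det([[1, x - 7], [2, -6]]).

Evaluating gives χ_A(x) = x^3 - 12x^2 + 48x - 64 = (x - 4)^3.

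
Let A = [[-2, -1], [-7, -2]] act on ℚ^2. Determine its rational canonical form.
The invariant factors of A (the non-unit diagonal entries of the Smith normal form of xI - A over ℚ[x]) are x^2 + 4x - 3, each dividing the next. The characteristic polynomial is their product, x^2 + 4x - 3.

The rational canonical form is the block-diagonal matrix of companion matrices C(f_i):
R = [[0, 3], [1, -4]].

Note the characteristic polynomial does not split into linear factors over ℚ, so A has no Jordan form over ℚ; the rational canonical form exists over any field.

R = [[0, 3], [1, -4]]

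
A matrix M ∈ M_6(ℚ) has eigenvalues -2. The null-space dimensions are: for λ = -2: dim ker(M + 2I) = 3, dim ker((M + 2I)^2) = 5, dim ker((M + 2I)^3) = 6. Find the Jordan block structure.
λ = -2: successive nullity increments [3, 2, 1] count blocks of size ≥ k; block sizes are [3, 2, 1].

Jordan blocks: (-2, 3), (-2, 2), (-2, 1)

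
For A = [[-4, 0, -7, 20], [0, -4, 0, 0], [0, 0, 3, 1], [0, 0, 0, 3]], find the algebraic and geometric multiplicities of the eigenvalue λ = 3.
The characteristic polynomial is (x - 3)^2(x + 4)^2, so the factor x - 3 appears with exponent 2: the algebraic multiplicity is 2.

rank(A - 3I) = 3, so the eigenspace has dimension 4 - 3 = 1: the geometric multiplicity is 1.

Since 1 < 2, A is not diagonalizable.

algebraic multiplicity 2, geometric multiplicity 1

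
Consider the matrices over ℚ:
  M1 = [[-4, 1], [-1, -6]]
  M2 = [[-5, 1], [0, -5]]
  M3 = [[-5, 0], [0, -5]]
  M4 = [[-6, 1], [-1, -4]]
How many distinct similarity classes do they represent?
Characteristic polynomials: χ_{M1} = (x + 5)^2, χ_{M2} = (x + 5)^2, χ_{M3} = (x + 5)^2, χ_{M4} = (x + 5)^2.

{M1, M2, M4}: invariant factors (x + 5)^2.

{M3}: invariant factors x + 5, x + 5.

Matrices are similar if and only if their invariant-factor lists agree; the partition into similarity classes is {M1, M2, M4}, {M3}.

2 classes: {M1, M2, M4}, {M3}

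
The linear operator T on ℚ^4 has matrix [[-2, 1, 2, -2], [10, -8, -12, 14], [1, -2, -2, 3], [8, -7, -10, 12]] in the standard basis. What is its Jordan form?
The characteristic polynomial is det(xI - A) = x^4, so the eigenvalues are 0 (algebraic multiplicity 4).

For λ = 0: rank(A) = 2, rank(A^2) = 0. The eigenspace has dimension 4 - 2 = 2, so there are 2 Jordan blocks; the rank sequence gives block sizes [2, 2].

Assembling the blocks gives the Jordan form J above.

J = [[0, 1, 0, 0], [0, 0, 0, 0], [0, 0, 0, 1], [0, 0, 0, 0]]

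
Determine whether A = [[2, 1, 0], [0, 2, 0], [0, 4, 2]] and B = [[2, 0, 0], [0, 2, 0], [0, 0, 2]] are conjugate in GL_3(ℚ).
Both have characteristic polynomial (x - 2)^3, but the minimal polynomial of A is (x - 2)^2 while the minimal polynomial of B is x - 2. The minimal polynomial is a similarity invariant, so A and B are not similar.

No.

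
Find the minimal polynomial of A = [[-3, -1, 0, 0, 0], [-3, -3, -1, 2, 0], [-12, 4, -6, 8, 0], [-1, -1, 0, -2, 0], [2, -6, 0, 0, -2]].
m_A(x) = (x + 2)(x + 4)^3

The characteristic polynomial factors as (x + 2)^2(x + 4)^3. The minimal polynomial is ∏(x - λ)^{k_λ} where k_λ is the size of the largest Jordan block at λ.

For λ = -4: rank(A + 4I) = 4, and the largest Jordan block has size 3 (the smallest k with rank((A + 4I)^k) = rank((A + 4I)^(k+1))).
For λ = -2: rank(A + 2I) = 3, and the largest Jordan block has size 1 (the smallest k with rank((A + 2I)^k) = rank((A + 2I)^(k+1))).

So m_A(x) = (x + 2)(x + 4)^3.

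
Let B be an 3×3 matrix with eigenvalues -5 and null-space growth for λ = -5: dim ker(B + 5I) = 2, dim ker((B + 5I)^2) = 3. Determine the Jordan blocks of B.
λ = -5: successive nullity increments [2, 1] count blocks of size ≥ k; block sizes are [2, 1].

Jordan blocks: (-5, 2), (-5, 1)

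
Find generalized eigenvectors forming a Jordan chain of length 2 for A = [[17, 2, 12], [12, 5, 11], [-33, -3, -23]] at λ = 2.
v_1 = [[0, 1, 0]]^T, v_2 = [[2, 3, -3]]^T

We seek v_1 ∈ ker((A - 2I)^2) \ ker(A - 2I), then set v_{i+1} = (A - 2I) v_i.

One such chain is v_1 = [[0, 1, 0]]^T, v_2 = [[2, 3, -3]]^T. Check: (A - 2I) v_2 = [[0, 0, 0]]^T = 0.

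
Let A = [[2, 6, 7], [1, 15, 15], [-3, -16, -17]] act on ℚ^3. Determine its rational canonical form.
The invariant factors of A (the non-unit diagonal entries of the Smith normal form of xI - A over ℚ[x]) are x^3 - 4x - 5, each dividing the next. The characteristic polynomial is their product, x^3 - 4x - 5.

The rational canonical form is the block-diagonal matrix of companion matrices C(f_i):
R = [[0, 0, 5], [1, 0, 4], [0, 1, 0]].

Note the characteristic polynomial does not split into linear factors over ℚ, so A has no Jordan form over ℚ; the rational canonical form exists over any field.

R = [[0, 0, 5], [1, 0, 4], [0, 1, 0]]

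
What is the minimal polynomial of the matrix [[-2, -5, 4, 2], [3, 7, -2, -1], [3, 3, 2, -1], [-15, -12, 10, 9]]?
The characteristic polynomial factors as (x - 4)^4. The minimal polynomial is ∏(x - λ)^{k_λ} where k_λ is the size of the largest Jordan block at λ.

For λ = 4: rank(A - 4I) = 2, and the largest Jordan block has size 3 (the smallest k with rank((A - 4I)^k) = rank((A - 4I)^(k+1))).

So m_A(x) = (x - 4)^3.

m_A(x) = (x - 4)^3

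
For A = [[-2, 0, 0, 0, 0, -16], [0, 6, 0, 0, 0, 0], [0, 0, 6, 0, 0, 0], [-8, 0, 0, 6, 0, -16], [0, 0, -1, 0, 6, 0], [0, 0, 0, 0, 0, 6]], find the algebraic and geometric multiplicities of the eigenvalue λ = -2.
algebraic multiplicity 1, geometric multiplicity 1

The characteristic polynomial is (x - 6)^5(x + 2), so the factor x + 2 appears with exponent 1: the algebraic multiplicity is 1.

rank(A + 2I) = 5, so the eigenspace has dimension 6 - 5 = 1: the geometric multiplicity is 1.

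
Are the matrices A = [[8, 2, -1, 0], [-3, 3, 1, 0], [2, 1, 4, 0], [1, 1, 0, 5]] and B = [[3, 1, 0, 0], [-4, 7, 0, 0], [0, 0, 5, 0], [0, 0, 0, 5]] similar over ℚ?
No.

Both have characteristic polynomial (x - 5)^4, but the minimal polynomial of A is (x - 5)^3 while the minimal polynomial of B is (x - 5)^2. The minimal polynomial is a similarity invariant, so A and B are not similar.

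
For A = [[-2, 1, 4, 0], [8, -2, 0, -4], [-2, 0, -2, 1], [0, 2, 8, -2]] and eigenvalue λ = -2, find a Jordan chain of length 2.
We seek v_1 ∈ ker((A + 2I)^2) \ ker(A + 2I), then set v_{i+1} = (A + 2I) v_i.

One such chain is v_1 = [[1, 1, 0, 2]]^T, v_2 = [[1, 0, 0, 2]]^T. Check: (A + 2I) v_2 = [[0, 0, 0, 0]]^T = 0.

v_1 = [[1, 1, 0, 2]]^T, v_2 = [[1, 0, 0, 2]]^T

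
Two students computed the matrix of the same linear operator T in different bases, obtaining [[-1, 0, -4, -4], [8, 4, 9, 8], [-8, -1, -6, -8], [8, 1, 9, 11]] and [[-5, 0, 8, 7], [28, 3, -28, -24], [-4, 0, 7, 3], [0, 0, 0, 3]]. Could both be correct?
Yes.

Two matrices over a field are similar if and only if they have the same invariant factors.

Both A and B have characteristic polynomial (x - 3)^3(x + 1) and minimal polynomial (x - 3)^2(x + 1). Computing further, both have invariant factors x - 3, (x - 3)^2(x + 1). Hence A and B are similar.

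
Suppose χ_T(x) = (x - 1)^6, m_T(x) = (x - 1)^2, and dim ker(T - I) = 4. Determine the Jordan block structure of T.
Jordan blocks: (1, 2), (1, 2), (1, 1), (1, 1)

λ = 1: algebraic multiplicity 6 (exponent in χ_T), largest block size 2 (exponent in m_T), 4 blocks (geometric multiplicity). These force block sizes [2, 2, 1, 1].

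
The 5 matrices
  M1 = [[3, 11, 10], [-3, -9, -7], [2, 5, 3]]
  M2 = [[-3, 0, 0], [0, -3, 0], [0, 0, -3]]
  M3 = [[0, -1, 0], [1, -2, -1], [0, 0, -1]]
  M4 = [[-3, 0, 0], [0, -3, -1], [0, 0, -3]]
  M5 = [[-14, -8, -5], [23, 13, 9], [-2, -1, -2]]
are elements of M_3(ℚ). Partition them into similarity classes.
Characteristic polynomials: χ_{M1} = (x + 1)^3, χ_{M2} = (x + 3)^3, χ_{M3} = (x + 1)^3, χ_{M4} = (x + 3)^3, χ_{M5} = (x + 1)^3.

{M1, M3, M5}: invariant factors (x + 1)^3.

{M2}: invariant factors x + 3, x + 3, x + 3.

{M4}: invariant factors x + 3, (x + 3)^2.

Matrices are similar if and only if their invariant-factor lists agree; the partition into similarity classes is {M1, M3, M5}, {M2}, {M4}.

3 classes: {M1, M3, M5}, {M2}, {M4}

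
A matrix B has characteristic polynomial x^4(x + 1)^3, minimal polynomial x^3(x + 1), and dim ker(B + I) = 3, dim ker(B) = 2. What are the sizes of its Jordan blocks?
λ = -1: algebraic multiplicity 3 (exponent in χ_B), largest block size 1 (exponent in m_B), 3 blocks (geometric multiplicity). These force block sizes [1, 1, 1].
λ = 0: algebraic multiplicity 4 (exponent in χ_B), largest block size 3 (exponent in m_B), 2 blocks (geometric multiplicity). These force block sizes [3, 1].

Jordan blocks: (-1, 1), (-1, 1), (-1, 1), (0, 3), (0, 1)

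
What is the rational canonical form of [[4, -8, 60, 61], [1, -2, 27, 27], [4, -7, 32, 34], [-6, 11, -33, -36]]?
R = [[0, 0, 0, 5], [1, 0, 0, 26], [0, 1, 0, 20], [0, 0, 1, -2]]

The invariant factors of A (the non-unit diagonal entries of the Smith normal form of xI - A over ℚ[x]) are (x + 1)(x + 5)(x^2 - 4x - 1), each dividing the next. The characteristic polynomial is their product, (x + 1)(x + 5)(x^2 - 4x - 1).

The rational canonical form is the block-diagonal matrix of companion matrices C(f_i):
R = [[0, 0, 0, 5], [1, 0, 0, 26], [0, 1, 0, 20], [0, 0, 1, -2]].

Note the characteristic polynomial does not split into linear factors over ℚ, so A has no Jordan form over ℚ; the rational canonical form exists over any field.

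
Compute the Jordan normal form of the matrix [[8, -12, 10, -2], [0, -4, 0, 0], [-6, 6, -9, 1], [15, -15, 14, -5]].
J = [[-4, 0, 0, 0], [0, -4, 0, 0], [0, 0, -1, 1], [0, 0, 0, -1]]

The characteristic polynomial is det(xI - A) = (x + 1)^2(x + 4)^2, so the eigenvalues are -4 (algebraic multiplicity 2), -1 (algebraic multiplicity 2).

For λ = -4: rank(A + 4I) = 2. The eigenspace has dimension 4 - 2 = 2, so there are 2 Jordan blocks; the rank sequence gives block sizes [1, 1].

For λ = -1: rank(A + I) = 3, rank((A + I)^2) = 2. The eigenspace has dimension 4 - 3 = 1, so there is 1 Jordan block; the rank sequence gives block sizes [2].

Assembling the blocks gives the Jordan form J above.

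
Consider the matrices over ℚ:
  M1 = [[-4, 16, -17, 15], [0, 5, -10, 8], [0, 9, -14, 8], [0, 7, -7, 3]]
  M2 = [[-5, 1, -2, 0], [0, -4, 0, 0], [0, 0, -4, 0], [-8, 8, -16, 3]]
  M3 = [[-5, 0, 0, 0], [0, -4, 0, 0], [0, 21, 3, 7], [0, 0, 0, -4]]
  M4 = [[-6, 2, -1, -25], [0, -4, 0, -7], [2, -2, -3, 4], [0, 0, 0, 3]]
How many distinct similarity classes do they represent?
1 class: {M1, M2, M3, M4}

Characteristic polynomials: χ_{M1} = (x - 3)(x + 4)^2(x + 5), χ_{M2} = (x - 3)(x + 4)^2(x + 5), χ_{M3} = (x - 3)(x + 4)^2(x + 5), χ_{M4} = (x - 3)(x + 4)^2(x + 5).

{M1, M2, M3, M4}: invariant factors x + 4, (x - 3)(x + 4)(x + 5).

Matrices are similar if and only if their invariant-factor lists agree; the partition into similarity classes is {M1, M2, M3, M4}.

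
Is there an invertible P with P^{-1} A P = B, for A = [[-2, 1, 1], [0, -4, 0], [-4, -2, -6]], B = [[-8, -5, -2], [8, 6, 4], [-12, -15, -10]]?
Yes.

Two matrices over a field are similar if and only if they have the same invariant factors.

Both A and B have characteristic polynomial (x + 4)^3 and minimal polynomial (x + 4)^2. Computing further, both have invariant factors x + 4, (x + 4)^2. Hence A and B are similar.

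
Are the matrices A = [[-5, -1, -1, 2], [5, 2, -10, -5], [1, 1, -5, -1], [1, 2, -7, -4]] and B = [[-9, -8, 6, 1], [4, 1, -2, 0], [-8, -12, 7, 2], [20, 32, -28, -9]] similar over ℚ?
No.

trace(A) = -12 but trace(B) = -10. The trace is a similarity invariant, so A and B are not similar.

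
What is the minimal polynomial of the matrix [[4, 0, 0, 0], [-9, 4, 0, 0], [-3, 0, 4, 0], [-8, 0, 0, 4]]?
The characteristic polynomial factors as (x - 4)^4. The minimal polynomial is ∏(x - λ)^{k_λ} where k_λ is the size of the largest Jordan block at λ.

For λ = 4: rank(A - 4I) = 1, and the largest Jordan block has size 2 (the smallest k with rank((A - 4I)^k) = rank((A - 4I)^(k+1))).

So m_A(x) = (x - 4)^2.

m_A(x) = (x - 4)^2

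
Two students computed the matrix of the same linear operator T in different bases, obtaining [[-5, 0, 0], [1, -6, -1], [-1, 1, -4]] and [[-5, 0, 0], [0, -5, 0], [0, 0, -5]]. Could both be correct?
No.

Both have characteristic polynomial (x + 5)^3, but the minimal polynomial of A is (x + 5)^2 while the minimal polynomial of B is x + 5. The minimal polynomial is a similarity invariant, so A and B are not similar.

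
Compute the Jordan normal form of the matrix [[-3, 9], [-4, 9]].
The characteristic polynomial is det(xI - A) = (x - 3)^2, so the eigenvalues are 3 (algebraic multiplicity 2).

For λ = 3: rank(A - 3I) = 1, rank((A - 3I)^2) = 0. The eigenspace has dimension 2 - 1 = 1, so there is 1 Jordan block; the rank sequence gives block sizes [2].

Assembling the blocks gives the Jordan form J above.

J = [[3, 1], [0, 3]]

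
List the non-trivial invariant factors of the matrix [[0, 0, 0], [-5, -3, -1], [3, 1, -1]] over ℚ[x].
x(x + 2)^2

The Jordan structure of A has elementary divisors (x + 2)^2, x. Arranging the block sizes at each eigenvalue in decreasing order and taking row products gives the invariant factors.

Invariant factors (smallest first, each dividing the next): x(x + 2)^2.

Check: the last factor x(x + 2)^2 is the minimal polynomial, and the product x(x + 2)^2 is the characteristic polynomial.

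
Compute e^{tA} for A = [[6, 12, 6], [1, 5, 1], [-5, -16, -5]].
A has Jordan form J = [[0, 0, 0], [0, 3, 1], [0, 0, 3]] with A = PJP^{-1}, so e^{tA} = P e^{tJ} P^{-1}.

For a Jordan block J_k(λ), e^{tJ_k(λ)} = e^{λt} · (I + tN + t^2 N^2/2! + ... + t^{k-1} N^{k-1}/(k-1)!) where N is the nilpotent superdiagonal part.

Assembling the blocks and conjugating back gives the entries of e^{tA} as shown above.

e^{tA} = [[2*e^{3*t} - 1, 4*e^{3*t} - 4, 2*e^{3*t} - 2], [t*e^{3*t}, (2*t + 1)*e^{3*t}, t*e^{3*t}], [-2*t*e^{3*t} - e^{3*t} + 1, -4*t*e^{3*t} - 4*e^{3*t} + 4, -2*t*e^{3*t} - e^{3*t} + 2]]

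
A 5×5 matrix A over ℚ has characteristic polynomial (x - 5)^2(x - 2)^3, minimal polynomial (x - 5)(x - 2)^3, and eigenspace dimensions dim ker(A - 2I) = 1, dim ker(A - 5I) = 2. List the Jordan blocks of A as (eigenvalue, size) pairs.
λ = 2: algebraic multiplicity 3 (exponent in χ_A), largest block size 3 (exponent in m_A), 1 block (geometric multiplicity). This forces block sizes [3].
λ = 5: algebraic multiplicity 2 (exponent in χ_A), largest block size 1 (exponent in m_A), 2 blocks (geometric multiplicity). These force block sizes [1, 1].

Jordan blocks: (2, 3), (5, 1), (5, 1)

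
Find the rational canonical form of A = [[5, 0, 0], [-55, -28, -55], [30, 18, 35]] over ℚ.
R = [[5, 0, 0], [0, 0, -10], [0, 1, 7]]

The invariant factors of A (the non-unit diagonal entries of the Smith normal form of xI - A over ℚ[x]) are x - 5, (x - 5)(x - 2), each dividing the next. The characteristic polynomial is their product, (x - 5)^2(x - 2).

The rational canonical form is the block-diagonal matrix of companion matrices C(f_i):
R = [[5, 0, 0], [0, 0, -10], [0, 1, 7]].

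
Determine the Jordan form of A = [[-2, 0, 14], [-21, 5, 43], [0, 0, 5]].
The characteristic polynomial is det(xI - A) = (x - 5)^2(x + 2), so the eigenvalues are -2 (algebraic multiplicity 1), 5 (algebraic multiplicity 2).

For λ = -2: algebraic multiplicity 1 gives one 1×1 block.

For λ = 5: rank(A - 5I) = 2, rank((A - 5I)^2) = 1. The eigenspace has dimension 3 - 2 = 1, so there is 1 Jordan block; the rank sequence gives block sizes [2].

Assembling the blocks gives the Jordan form J above.

J = [[-2, 0, 0], [0, 5, 1], [0, 0, 5]]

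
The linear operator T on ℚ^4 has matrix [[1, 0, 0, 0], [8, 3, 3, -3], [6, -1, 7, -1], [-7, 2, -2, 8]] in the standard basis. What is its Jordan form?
The characteristic polynomial is det(xI - A) = (x - 6)^3(x - 1), so the eigenvalues are 1 (algebraic multiplicity 1), 6 (algebraic multiplicity 3).

For λ = 1: algebraic multiplicity 1 gives one 1×1 block.

For λ = 6: rank(A - 6I) = 2, rank((A - 6I)^2) = 1. The eigenspace has dimension 4 - 2 = 2, so there are 2 Jordan blocks; the rank sequence gives block sizes [2, 1].

Assembling the blocks gives the Jordan form J above.

J = [[1, 0, 0, 0], [0, 6, 1, 0], [0, 0, 6, 0], [0, 0, 0, 6]]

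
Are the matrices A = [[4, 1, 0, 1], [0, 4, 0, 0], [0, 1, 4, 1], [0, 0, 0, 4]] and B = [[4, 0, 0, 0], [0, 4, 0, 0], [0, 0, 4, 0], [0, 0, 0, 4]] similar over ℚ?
No.

Both have characteristic polynomial (x - 4)^4, but the minimal polynomial of A is (x - 4)^2 while the minimal polynomial of B is x - 4. The minimal polynomial is a similarity invariant, so A and B are not similar.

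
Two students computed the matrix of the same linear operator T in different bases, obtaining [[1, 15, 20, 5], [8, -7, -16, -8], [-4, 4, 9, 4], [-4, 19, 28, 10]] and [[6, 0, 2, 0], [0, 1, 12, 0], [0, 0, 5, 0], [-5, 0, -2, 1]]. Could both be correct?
Yes.

Two matrices over a field are similar if and only if they have the same invariant factors.

Both A and B have characteristic polynomial (x - 6)(x - 5)(x - 1)^2 and minimal polynomial (x - 6)(x - 5)(x - 1). Computing further, both have invariant factors x - 1, (x - 6)(x - 5)(x - 1). Hence A and B are similar.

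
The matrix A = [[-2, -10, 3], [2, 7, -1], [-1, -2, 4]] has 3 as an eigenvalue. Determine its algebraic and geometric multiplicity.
The characteristic polynomial is (x - 3)^3, so the factor x - 3 appears with exponent 3: the algebraic multiplicity is 3.

rank(A - 3I) = 2, so the eigenspace has dimension 3 - 2 = 1: the geometric multiplicity is 1.

Since 1 < 3, A is not diagonalizable.

algebraic multiplicity 3, geometric multiplicity 1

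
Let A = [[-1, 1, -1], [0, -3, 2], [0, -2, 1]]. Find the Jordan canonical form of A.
The characteristic polynomial is det(xI - A) = (x + 1)^3, so the eigenvalues are -1 (algebraic multiplicity 3).

For λ = -1: rank(A + I) = 1, rank((A + I)^2) = 0. The eigenspace has dimension 3 - 1 = 2, so there are 2 Jordan blocks; the rank sequence gives block sizes [2, 1].

Assembling the blocks gives the Jordan form J above.

J = [[-1, 1, 0], [0, -1, 0], [0, 0, -1]]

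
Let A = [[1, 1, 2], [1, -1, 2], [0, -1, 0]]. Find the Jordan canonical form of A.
The characteristic polynomial is det(xI - A) = x^3, so the eigenvalues are 0 (algebraic multiplicity 3).

For λ = 0: rank(A) = 2, rank(A^2) = 1, rank(A^3) = 0. The eigenspace has dimension 3 - 2 = 1, so there is 1 Jordan block; the rank sequence gives block sizes [3].

Assembling the blocks gives the Jordan form J above.

J = [[0, 1, 0], [0, 0, 1], [0, 0, 0]]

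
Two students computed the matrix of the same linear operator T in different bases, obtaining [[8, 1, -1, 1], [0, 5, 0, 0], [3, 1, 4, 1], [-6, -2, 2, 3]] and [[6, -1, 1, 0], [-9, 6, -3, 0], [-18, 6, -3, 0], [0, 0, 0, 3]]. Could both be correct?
No.

trace(A) = 20 but trace(B) = 12. The trace is a similarity invariant, so A and B are not similar.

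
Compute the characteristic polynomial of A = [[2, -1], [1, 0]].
χ_A(x) = (x - 1)^2

xI - A = [[x - 2, 1], [-1, x]].

Expanding det(xI - A) along the first row:
det(xI - A) = + (x - 2)·det([[x]]) - (1)·det([[-1]]).

Evaluating gives χ_A(x) = x^2 - 2x + 1 = (x - 1)^2.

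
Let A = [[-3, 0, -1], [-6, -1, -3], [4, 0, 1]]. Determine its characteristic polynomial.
χ_A(x) = (x + 1)^3

xI - A = [[x + 3, 0, 1], [6, x + 1, 3], [-4, 0, x - 1]].

Expanding det(xI - A) along the first row:
det(xI - A) = + (x + 3)·det([[x + 1, 3], [0, x - 1]]) - (0)·det([[6, 3], [-4, x - 1]]) + (1)·det([[6, x + 1], [-4, 0]]).

Evaluating gives χ_A(x) = x^3 + 3x^2 + 3x + 1 = (x + 1)^3.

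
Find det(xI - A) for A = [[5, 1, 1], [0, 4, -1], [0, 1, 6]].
χ_A(x) = (x - 5)^3

xI - A = [[x - 5, -1, -1], [0, x - 4, 1], [0, -1, x - 6]].

Expanding det(xI - A) along the first row:
det(xI - A) = + (x - 5)·det([[x - 4, 1], [-1, x - 6]]) - (-1)·det([[0, 1], [0, x - 6]]) + (-1)·det([[0, x - 4], [0, -1]]).

Evaluating gives χ_A(x) = x^3 - 15x^2 + 75x - 125 = (x - 5)^3.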